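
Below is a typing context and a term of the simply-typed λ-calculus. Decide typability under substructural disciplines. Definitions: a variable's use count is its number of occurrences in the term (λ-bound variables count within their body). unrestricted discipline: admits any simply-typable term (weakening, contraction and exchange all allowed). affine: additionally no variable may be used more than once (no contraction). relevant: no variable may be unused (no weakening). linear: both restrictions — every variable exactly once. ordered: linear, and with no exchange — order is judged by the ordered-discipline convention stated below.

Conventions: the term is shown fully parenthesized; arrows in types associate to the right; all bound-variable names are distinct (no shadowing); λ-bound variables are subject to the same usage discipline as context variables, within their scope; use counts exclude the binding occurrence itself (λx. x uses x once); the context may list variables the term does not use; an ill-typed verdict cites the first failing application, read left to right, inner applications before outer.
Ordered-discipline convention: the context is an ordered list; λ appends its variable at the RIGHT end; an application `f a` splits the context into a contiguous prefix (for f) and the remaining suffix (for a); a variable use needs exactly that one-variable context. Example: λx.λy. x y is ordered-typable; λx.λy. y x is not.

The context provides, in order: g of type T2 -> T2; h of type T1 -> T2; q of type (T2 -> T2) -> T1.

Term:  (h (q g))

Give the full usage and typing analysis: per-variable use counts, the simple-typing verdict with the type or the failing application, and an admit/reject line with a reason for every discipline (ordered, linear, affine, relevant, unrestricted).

usage: g: 1, h: 1, q: 1
left-to-right use order: h, q, g
typing: the term checks, with type T2
ordered: ✗, no ordered split (uses run h, q, g)
linear: ✓, exactly-once usage across g, h, q
affine: ✓, g, h, q: no repeats, contraction unneeded
relevant: ✓, none of g, h, q goes unused
unrestricted: ✓, simply typable at T2; W, C, E all held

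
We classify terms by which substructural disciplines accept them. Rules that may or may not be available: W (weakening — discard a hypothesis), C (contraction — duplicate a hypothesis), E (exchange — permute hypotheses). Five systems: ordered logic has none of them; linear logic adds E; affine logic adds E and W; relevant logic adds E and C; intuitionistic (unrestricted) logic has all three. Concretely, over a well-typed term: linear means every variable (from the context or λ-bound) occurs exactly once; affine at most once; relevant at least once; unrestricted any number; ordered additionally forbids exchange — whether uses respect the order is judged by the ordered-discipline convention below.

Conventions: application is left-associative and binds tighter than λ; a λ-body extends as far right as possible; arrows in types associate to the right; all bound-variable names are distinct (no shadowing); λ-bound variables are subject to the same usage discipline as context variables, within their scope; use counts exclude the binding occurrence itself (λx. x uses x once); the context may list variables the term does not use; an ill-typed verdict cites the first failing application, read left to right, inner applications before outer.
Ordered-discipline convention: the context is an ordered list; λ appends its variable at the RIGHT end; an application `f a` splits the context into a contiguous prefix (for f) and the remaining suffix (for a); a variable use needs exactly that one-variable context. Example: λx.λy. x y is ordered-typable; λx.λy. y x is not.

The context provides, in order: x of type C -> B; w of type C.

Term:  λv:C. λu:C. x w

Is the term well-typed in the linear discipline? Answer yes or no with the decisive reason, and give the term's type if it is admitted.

no — v, u left unused
variable uses: x: 1, w: 1, v [bound]: 0, u [bound]: 0
left-to-right use order: x, w
typing: well-typed at C -> C -> B
across the five disciplines: ordered ✗ · linear ✗ · affine ✓ · relevant ✗ · unrestricted ✓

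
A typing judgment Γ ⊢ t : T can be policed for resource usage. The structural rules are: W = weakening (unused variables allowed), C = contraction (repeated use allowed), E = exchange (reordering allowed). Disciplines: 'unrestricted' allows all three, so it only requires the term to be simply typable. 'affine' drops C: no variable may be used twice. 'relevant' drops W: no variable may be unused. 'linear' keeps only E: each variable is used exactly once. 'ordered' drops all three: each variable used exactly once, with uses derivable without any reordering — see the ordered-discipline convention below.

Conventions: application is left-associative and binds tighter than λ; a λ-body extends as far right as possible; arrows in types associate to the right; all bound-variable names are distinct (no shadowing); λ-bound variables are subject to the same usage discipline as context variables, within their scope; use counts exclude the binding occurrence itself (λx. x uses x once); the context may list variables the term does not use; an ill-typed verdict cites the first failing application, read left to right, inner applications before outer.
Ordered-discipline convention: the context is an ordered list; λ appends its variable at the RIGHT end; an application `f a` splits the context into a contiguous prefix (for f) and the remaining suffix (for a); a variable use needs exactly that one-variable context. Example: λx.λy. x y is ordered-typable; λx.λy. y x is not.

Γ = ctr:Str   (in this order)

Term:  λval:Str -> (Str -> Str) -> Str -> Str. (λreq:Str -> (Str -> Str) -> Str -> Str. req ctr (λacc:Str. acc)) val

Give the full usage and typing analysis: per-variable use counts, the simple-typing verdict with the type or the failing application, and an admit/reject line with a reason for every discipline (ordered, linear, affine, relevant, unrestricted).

usage: ctr: 1, val [bound]: 1, req [bound]: 1, acc [bound]: 1
order of uses: req, ctr, acc, val
typing: well-typed — term : (Str -> (Str -> Str) -> Str -> Str) -> Str -> Str
ordered: ✗, needs exchange: uses follow req, ctr, acc, val
linear: ✓, each of ctr, val, req, acc used exactly once
affine: ✓, ctr, val, req, acc: no repeats, contraction unneeded
relevant: ✓, ctr, val, req, acc: all used, weakening unneeded
unrestricted: ✓, typability at (Str -> (Str -> Str) -> Str -> Str) -> Str -> Str is all that's needed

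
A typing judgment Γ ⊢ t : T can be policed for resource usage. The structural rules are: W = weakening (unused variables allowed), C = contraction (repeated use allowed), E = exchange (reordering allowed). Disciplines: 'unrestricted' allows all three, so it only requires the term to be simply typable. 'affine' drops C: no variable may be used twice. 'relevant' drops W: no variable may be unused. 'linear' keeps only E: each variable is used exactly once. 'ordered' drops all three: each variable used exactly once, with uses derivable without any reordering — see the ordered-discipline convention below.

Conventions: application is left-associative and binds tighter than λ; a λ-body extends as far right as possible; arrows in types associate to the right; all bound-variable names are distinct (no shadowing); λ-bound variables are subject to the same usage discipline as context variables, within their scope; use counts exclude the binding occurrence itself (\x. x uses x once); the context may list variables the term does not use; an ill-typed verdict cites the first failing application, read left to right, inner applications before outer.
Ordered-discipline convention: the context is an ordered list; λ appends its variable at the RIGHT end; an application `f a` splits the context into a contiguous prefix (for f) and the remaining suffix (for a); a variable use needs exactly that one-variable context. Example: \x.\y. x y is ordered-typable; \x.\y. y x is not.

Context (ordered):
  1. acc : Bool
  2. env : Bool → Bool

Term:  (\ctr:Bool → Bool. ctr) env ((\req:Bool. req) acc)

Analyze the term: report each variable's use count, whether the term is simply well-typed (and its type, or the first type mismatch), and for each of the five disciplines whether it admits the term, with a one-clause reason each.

usage: acc ×1; env ×1; ctr (λ-bound) ×1; req (λ-bound) ×1
use order (left to right): ctr, env, req, acc
typing: ✓ — Bool
ordered: ✗, no contiguous prefix/suffix split fits ctr, env, req, acc
linear: ✓, each of acc, env, ctr, req used exactly once
affine: ✓, none of acc, env, ctr, req used more than once
relevant: ✓, acc, env, ctr, req: all used, weakening unneeded
unrestricted: ✓, typability at Bool is all that's needed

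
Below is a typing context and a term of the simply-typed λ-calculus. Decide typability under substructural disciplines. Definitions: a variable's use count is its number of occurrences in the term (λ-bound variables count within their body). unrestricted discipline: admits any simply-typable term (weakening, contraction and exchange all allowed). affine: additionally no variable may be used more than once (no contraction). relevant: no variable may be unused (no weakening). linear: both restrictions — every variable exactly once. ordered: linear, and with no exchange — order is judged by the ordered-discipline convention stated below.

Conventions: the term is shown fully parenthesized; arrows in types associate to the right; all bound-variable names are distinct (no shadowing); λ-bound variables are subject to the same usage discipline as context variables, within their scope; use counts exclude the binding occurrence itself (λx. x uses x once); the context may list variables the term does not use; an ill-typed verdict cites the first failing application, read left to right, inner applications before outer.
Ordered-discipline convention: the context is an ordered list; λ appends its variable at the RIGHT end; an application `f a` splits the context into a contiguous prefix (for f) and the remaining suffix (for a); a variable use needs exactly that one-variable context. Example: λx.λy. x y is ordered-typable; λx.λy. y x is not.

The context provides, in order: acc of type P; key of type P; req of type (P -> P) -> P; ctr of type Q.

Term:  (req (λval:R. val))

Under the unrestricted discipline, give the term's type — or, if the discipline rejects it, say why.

not well-typed under unrestricted — a type mismatch blocks all five
counts: acc=0, key=0, req=1, ctr=0, val (λ-bound)=1
use order (left to right): req, val
typing: ill-typed: an application expects P -> P but receives R -> R
all disciplines: ordered ✗ · linear ✗ · affine ✗ · relevant ✗ · unrestricted ✗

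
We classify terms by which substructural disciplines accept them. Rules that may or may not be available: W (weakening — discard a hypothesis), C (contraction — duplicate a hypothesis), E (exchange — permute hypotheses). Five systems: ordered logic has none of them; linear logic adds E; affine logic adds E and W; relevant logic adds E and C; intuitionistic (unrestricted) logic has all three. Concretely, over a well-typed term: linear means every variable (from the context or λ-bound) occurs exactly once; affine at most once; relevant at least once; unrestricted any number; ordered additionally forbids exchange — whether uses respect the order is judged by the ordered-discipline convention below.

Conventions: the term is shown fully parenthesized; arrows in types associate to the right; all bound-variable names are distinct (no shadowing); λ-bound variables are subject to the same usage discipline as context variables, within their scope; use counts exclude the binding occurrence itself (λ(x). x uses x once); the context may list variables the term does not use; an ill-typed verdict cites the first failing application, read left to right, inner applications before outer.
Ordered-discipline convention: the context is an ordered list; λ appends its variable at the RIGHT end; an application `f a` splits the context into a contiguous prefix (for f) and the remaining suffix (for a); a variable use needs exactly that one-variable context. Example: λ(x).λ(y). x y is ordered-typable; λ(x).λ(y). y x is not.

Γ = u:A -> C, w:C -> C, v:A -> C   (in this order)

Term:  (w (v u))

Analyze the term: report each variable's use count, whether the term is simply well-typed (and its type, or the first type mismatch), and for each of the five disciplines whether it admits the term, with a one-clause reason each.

usage: u=1; w=1; v=1
order of uses: w, v, u
typing: ill-typed: a function awaiting A gets A -> C
ordered: ✗ — a type mismatch blocks all five
linear: ✗ — the type mismatch rejects it
affine: ✗ — not simply typable
relevant: ✗ — fails simple typing
unrestricted: ✗ — a type mismatch blocks all five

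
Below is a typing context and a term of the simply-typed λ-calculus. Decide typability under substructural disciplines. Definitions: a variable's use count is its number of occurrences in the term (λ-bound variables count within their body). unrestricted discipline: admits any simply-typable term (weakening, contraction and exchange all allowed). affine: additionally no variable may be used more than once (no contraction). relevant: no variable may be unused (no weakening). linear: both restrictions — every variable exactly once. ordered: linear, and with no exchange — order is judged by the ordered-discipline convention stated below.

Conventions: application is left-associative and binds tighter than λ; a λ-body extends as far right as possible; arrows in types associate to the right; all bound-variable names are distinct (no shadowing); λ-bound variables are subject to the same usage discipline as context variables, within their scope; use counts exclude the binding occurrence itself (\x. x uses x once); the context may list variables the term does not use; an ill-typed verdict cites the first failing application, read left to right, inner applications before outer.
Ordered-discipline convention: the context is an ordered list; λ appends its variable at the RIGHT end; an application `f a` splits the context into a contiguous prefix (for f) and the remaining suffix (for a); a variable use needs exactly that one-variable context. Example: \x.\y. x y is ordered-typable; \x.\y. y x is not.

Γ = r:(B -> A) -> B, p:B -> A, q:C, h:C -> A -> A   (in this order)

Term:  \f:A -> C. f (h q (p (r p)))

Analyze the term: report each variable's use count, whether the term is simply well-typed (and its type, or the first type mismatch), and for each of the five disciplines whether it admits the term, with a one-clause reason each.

variable uses: r: 1; p: 2; q: 1; h: 1; f (λ-bound): 1
left-to-right use order: f, h, q, p, r, p
typing: well-typed at (A -> C) -> C
ordered: ✗, p ×2 used more than once (contraction)
linear: ✗, p ×2 used more than once (contraction)
affine: ✗, p ×2 used more than once (contraction)
relevant: ✓, none of r, p, q, h, f goes unused
unrestricted: ✓, typability at (A -> C) -> C is all that's needed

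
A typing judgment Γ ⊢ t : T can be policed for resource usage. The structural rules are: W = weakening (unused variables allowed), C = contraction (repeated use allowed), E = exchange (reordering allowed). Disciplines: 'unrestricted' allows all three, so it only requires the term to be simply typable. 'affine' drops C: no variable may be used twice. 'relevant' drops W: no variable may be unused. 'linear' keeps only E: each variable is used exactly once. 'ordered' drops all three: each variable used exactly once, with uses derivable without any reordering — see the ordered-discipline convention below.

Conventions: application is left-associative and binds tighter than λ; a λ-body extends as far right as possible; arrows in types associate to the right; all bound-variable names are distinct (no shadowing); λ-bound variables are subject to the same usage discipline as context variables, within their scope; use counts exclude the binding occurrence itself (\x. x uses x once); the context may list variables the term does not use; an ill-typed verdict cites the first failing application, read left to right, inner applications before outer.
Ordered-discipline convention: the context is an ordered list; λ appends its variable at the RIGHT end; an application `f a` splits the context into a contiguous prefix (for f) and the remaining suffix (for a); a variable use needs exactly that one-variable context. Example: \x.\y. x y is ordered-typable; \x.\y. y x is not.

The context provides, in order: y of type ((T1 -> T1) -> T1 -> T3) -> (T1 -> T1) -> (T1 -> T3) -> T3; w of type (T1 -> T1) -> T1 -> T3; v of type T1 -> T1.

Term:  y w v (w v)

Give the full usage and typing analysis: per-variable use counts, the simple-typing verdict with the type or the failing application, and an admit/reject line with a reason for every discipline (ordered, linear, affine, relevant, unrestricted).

variable uses: y=1, w=2, v=2
use order (left to right): y, w, v, w, v
typing: well-typed at T3
ordered: ✗, repeated use of w ×2, v ×2
linear: ✗, repeated use of w ×2, v ×2
affine: ✗, repeated use of w ×2, v ×2
relevant: ✓, at least one use each (y, w, v)
unrestricted: ✓, typability at T3 is all that's needed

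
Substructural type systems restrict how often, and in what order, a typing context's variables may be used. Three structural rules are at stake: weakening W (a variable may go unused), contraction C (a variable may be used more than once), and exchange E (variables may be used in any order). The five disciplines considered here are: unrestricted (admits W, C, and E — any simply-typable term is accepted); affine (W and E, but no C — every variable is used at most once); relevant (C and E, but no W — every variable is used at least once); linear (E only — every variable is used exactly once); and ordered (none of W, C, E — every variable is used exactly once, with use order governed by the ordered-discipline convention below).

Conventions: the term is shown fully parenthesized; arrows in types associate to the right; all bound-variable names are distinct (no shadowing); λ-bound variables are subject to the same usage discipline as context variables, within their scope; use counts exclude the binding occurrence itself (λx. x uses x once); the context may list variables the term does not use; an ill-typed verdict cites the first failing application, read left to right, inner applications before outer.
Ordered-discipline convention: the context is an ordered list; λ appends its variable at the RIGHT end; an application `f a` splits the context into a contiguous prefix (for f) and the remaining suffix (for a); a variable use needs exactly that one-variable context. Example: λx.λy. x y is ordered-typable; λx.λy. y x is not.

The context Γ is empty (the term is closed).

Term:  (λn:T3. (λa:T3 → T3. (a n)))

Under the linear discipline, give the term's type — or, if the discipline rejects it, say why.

term : T3 → (T3 → T3) → T3
variable uses: n (λ-bound) ×1; a (λ-bound) ×1
left-to-right use order: a, n
typing: the term checks, with type T3 → (T3 → T3) → T3
per-discipline verdicts: ordered ✗, linear ✓, affine ✓, relevant ✓, unrestricted ✓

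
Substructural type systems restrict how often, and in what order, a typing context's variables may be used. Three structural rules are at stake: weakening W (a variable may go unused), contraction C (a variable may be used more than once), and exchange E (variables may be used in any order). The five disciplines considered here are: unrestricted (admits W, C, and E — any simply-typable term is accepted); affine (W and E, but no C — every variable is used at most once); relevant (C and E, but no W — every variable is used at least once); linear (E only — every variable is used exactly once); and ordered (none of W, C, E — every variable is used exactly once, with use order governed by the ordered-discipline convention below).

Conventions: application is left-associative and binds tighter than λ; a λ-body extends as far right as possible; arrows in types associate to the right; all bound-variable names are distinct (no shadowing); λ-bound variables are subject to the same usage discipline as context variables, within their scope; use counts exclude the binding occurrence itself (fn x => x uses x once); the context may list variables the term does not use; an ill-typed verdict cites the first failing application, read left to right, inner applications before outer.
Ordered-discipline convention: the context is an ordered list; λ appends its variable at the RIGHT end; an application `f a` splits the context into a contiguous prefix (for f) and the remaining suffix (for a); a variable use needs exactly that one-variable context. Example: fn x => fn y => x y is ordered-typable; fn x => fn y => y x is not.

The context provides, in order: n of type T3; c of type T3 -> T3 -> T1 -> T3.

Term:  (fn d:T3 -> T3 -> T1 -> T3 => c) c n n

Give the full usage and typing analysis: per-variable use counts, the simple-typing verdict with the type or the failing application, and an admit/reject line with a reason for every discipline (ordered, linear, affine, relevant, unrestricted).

use counts: n: 2×; c: 2×; d (λ-bound): 0×
use order (left to right): c, c, n, n
typing: well-typed at T1 -> T3
ordered ✗ (needs contraction — n ×2, c ×2; d left unused)
linear ✗ (needs contraction — n ×2, c ×2; d left unused)
affine ✗ (needs contraction — n ×2, c ×2)
relevant ✗ (d left unused)
unrestricted ✓ (type-checks (T1 -> T3) and nothing is barred)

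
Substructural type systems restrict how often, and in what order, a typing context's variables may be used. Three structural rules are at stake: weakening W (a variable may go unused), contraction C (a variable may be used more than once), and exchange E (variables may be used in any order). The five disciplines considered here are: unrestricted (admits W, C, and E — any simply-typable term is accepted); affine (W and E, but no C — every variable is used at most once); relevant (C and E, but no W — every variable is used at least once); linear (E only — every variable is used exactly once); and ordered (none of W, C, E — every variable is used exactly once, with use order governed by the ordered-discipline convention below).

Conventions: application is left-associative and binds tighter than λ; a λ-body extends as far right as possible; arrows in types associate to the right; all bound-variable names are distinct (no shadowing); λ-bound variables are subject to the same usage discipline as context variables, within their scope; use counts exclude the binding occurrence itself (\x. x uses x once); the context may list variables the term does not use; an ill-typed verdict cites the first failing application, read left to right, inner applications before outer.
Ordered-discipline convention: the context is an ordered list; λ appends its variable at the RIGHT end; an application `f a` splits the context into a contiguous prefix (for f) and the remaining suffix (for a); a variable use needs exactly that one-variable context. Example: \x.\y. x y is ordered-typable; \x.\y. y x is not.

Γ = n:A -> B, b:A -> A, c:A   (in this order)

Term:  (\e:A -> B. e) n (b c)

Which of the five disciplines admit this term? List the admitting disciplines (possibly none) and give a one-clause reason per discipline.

accepted by: ordered, linear, affine, relevant, unrestricted
variable uses: n: 1×; b: 1×; c: 1×; e (λ-bound): 1×
left-to-right use order: e, n, b, c
typing: well-typed at B
ordered: ✓ — n, b, c, e: once each, no exchange needed
linear: ✓ — single use per variable (n, b, c, e)
affine: ✓ — no duplicate uses among n, b, c, e
relevant: ✓ — n, b, c, e: all used, weakening unneeded
unrestricted: ✓ — type-checks (B) and nothing is barred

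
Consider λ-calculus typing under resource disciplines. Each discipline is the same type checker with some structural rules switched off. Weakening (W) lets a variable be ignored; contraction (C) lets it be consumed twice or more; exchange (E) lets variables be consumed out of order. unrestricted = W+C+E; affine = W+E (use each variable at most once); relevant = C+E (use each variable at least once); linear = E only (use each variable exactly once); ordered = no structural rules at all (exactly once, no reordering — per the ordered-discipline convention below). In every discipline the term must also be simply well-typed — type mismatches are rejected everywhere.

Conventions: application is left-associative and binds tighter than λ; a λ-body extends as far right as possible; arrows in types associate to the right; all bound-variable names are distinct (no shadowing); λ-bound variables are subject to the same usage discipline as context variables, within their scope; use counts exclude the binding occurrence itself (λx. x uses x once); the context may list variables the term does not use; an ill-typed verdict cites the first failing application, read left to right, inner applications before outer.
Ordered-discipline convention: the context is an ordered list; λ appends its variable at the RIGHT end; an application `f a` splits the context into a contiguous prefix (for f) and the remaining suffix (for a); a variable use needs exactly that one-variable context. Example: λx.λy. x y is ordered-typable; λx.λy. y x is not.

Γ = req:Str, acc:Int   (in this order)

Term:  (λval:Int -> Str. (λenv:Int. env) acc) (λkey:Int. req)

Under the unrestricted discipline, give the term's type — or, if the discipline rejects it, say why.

term : Int
counts: req ×1; acc ×1; val (bound) ×0; env (bound) ×1; key (bound) ×0
left-to-right use order: env, acc, req
typing: well-typed — term : Int
per-discipline verdicts: ordered ✗ | linear ✗ | affine ✓ | relevant ✗ | unrestricted ✓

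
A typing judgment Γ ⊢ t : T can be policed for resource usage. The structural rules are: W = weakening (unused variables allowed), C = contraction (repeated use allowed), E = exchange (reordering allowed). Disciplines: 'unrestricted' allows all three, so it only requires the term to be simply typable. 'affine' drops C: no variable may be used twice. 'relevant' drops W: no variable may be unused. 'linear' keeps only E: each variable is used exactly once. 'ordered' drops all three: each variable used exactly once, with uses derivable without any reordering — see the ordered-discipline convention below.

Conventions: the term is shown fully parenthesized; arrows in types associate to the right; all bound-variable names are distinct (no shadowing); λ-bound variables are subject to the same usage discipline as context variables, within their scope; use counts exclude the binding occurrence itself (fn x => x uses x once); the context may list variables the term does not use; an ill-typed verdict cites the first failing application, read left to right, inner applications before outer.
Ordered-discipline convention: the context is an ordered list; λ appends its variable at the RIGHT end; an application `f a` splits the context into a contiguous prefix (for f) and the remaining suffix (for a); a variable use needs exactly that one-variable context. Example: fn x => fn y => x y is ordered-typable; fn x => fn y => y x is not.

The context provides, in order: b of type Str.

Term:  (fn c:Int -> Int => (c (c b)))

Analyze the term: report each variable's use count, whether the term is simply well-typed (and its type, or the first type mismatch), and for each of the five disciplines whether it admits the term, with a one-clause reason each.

usage: b: 1×, c (λ-bound): 2×
use order (left to right): c, c, b
typing: ill-typed: argument of type Str where Int is required
ordered: ✗, the type mismatch rejects it
linear: ✗, not simply typable
affine: ✗, fails simple typing
relevant: ✗, a type mismatch blocks all five
unrestricted: ✗, the type mismatch rejects it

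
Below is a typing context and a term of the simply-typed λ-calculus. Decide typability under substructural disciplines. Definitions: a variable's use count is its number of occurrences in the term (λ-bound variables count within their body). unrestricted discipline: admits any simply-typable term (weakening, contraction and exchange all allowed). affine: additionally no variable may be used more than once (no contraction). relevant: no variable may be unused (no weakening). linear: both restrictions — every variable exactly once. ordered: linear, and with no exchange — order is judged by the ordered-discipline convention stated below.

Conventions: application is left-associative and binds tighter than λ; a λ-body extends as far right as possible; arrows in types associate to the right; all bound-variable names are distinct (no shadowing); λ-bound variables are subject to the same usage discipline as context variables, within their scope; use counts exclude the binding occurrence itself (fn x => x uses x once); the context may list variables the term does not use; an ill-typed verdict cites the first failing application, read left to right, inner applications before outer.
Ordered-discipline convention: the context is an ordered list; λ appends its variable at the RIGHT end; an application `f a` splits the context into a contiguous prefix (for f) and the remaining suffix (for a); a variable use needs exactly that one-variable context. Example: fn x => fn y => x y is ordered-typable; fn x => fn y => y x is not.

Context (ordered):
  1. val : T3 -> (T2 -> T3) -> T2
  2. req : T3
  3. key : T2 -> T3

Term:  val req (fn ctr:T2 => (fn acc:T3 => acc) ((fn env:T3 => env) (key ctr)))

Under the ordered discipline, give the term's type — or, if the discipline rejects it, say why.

term : T2
use counts: val: 1; req: 1; key: 1; ctr (bound): 1; acc (bound): 1; env (bound): 1
order of uses: val, req, acc, env, key, ctr
typing: well-typed at T2
across the five disciplines: ordered ✓ · linear ✓ · affine ✓ · relevant ✓ · unrestricted ✓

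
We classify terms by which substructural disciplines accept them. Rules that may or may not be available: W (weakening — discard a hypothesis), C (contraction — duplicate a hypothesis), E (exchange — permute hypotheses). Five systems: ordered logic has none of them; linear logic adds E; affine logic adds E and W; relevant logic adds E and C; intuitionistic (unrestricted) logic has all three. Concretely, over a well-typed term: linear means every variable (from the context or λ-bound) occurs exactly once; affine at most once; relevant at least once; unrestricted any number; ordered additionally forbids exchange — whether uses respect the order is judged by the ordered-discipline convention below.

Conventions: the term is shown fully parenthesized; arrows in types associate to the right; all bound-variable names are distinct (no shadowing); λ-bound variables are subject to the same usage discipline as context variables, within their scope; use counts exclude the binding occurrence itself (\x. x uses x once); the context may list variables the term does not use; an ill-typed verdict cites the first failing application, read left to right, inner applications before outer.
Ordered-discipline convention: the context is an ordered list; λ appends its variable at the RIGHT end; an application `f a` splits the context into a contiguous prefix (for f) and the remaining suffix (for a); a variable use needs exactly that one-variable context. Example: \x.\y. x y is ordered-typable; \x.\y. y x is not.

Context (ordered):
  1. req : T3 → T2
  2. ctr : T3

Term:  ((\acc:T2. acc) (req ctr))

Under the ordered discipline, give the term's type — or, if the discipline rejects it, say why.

term : T2
usage: req: 1×; ctr: 1×; acc (bound): 1×
uses in reading order: acc, req, ctr
typing: the term checks, with type T2
across the five disciplines: ordered ✓ | linear ✓ | affine ✓ | relevant ✓ | unrestricted ✓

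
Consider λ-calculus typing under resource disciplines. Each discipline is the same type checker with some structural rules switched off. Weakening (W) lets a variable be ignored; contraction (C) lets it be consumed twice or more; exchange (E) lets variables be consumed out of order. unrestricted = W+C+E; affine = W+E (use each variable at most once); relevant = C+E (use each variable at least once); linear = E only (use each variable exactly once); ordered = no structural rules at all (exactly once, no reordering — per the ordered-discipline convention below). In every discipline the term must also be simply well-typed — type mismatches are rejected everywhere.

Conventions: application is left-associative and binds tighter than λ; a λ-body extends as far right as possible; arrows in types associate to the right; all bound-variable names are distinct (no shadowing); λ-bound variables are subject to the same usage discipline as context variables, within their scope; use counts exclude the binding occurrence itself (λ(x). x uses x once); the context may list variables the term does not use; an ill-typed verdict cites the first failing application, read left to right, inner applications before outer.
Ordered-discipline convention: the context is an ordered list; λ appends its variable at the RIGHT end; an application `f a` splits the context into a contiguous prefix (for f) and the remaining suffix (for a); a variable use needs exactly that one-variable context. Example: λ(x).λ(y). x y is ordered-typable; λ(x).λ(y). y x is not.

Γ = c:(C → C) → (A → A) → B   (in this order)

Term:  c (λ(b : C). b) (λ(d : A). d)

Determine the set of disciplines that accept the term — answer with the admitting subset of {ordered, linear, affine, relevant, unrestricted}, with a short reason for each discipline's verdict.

admitting disciplines: ordered, linear, affine, relevant, unrestricted
variable uses: c ×1; b (λ-bound) ×1; d (λ-bound) ×1
left-to-right use order: c, b, d
typing: the term checks, with type B
ordered: ✓, c, b, d: once each, no exchange needed
linear: ✓, exactly-once usage across c, b, d
affine: ✓, c, b, d: no repeats, contraction unneeded
relevant: ✓, none of c, b, d goes unused
unrestricted: ✓, well-typed at B; no restrictions here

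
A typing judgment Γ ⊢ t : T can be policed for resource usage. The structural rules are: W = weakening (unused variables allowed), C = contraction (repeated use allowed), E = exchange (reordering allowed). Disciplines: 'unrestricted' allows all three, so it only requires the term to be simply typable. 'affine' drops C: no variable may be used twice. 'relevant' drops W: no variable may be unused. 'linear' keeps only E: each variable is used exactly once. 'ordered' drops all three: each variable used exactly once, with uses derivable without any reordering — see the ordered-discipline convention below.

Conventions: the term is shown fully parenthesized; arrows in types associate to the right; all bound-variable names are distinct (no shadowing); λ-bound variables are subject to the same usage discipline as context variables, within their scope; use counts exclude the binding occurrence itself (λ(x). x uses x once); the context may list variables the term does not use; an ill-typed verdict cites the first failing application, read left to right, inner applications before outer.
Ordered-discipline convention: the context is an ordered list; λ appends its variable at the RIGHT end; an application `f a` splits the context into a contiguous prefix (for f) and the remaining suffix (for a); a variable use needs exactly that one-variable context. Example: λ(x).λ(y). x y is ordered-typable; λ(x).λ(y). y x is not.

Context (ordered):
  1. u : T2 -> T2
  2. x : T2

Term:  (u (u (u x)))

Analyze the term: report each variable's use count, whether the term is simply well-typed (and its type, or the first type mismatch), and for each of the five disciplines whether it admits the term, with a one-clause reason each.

counts: u: 3×; x: 1×
order of uses: u, u, u, x
typing: well-typed at T2
ordered: ✗ — uses contraction: u ×3
linear: ✗ — uses contraction: u ×3
affine: ✗ — uses contraction: u ×3
relevant: ✓ — at least one use each (u, x)
unrestricted: ✓ — simply typable at T2; W, C, E all held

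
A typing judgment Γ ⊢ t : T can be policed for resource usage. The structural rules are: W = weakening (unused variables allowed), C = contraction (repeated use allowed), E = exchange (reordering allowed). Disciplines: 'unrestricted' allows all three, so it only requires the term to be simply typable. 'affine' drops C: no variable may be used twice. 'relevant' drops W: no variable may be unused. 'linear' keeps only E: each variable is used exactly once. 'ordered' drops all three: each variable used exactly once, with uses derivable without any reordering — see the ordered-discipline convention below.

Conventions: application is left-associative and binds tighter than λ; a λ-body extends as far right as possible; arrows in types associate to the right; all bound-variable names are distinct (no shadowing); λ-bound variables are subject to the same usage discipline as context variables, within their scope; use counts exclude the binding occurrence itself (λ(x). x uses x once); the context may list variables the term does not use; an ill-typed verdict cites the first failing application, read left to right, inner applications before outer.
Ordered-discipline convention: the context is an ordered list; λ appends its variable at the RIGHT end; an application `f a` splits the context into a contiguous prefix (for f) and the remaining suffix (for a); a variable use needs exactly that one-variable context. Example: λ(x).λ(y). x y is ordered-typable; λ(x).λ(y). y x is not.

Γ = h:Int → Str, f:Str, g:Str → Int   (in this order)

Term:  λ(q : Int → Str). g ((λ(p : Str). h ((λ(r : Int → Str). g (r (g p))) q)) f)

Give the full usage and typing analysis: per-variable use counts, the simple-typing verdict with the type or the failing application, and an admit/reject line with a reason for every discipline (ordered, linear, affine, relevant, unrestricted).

usage: h: 1×, f: 1×, g: 3×, q (bound): 1×, p (bound): 1×, r (bound): 1×
use order (left to right): g, h, g, r, g, p, q, f
typing: the term checks, with type (Int → Str) → Int
ordered: ✗, repeated use of g ×3
linear: ✗, repeated use of g ×3
affine: ✗, repeated use of g ×3
relevant: ✓, h, f, g, q, p, r: all used, weakening unneeded
unrestricted: ✓, typability at (Int → Str) → Int is all that's needed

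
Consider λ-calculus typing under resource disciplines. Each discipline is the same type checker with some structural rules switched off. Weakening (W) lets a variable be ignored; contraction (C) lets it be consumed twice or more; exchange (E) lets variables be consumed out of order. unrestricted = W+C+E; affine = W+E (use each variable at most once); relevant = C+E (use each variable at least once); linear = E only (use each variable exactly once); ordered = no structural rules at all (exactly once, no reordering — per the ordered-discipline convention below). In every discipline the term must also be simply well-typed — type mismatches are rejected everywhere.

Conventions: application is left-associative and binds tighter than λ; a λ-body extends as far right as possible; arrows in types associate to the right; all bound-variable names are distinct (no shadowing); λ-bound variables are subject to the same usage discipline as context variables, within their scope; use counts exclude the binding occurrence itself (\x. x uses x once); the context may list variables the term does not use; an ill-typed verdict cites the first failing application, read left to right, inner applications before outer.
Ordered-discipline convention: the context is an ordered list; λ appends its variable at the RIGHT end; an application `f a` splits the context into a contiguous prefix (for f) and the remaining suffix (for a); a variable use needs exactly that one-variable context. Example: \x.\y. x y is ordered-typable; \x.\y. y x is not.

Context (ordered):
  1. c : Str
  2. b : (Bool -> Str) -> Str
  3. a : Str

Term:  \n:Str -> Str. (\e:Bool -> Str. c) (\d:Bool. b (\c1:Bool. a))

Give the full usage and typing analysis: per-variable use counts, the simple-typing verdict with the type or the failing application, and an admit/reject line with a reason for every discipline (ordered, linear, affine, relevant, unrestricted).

use counts: c=1; b=1; a=1; n [bound]=0; e [bound]=0; d [bound]=0; c1 [bound]=0
uses in reading order: c, b, a
typing: well-typed — term : (Str -> Str) -> Str
ordered: ✗ — needs weakening: n, e, d, c1 unused
linear: ✗ — needs weakening: n, e, d, c1 unused
affine: ✓ — c, b, a, n, e, d, c1: no repeats, contraction unneeded
relevant: ✗ — needs weakening: n, e, d, c1 unused
unrestricted: ✓ — well-typed at (Str -> Str) -> Str; no restrictions here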